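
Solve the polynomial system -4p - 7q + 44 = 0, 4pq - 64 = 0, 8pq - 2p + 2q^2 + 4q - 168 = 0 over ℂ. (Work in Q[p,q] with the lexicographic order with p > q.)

Compute a lex Gröbner basis by Buchberger's algorithm.
f_1 = -4p - 7q + 44, LT = p.
f_2 = 4pq - 64, LT = pq.
f_3 = 8pq - 2p + 2q^2 + 4q - 168, LT = pq.

S(f_1,f_2): lcm = pq. S = 7/4q^2 - 11q + 16.
  leading term q^2: no divisor's leading term divides it; move 7/4q^2 to the remainder.
  leading term q: no divisor's leading term divides it; move -11q to the remainder.
  leading term 1: no divisor's leading term divides it; move 16 to the remainder.
  remainder 7/4q^2 - 11q + 16 ≠ 0; add h_4 = 7/4q^2 - 11q + 16 to the basis.

S(f_1,f_3): lcm = pq. S = 1/4p + 3/2q^2 - 23/2q + 21.
  leading term p: subtract (-1/16)·f_1 from 1/4p + 3/2q^2 - 23/2q + 21 → 3/2q^2 - 191/16q + 95/4
  leading term q^2: subtract (6/7)·h_4 from 3/2q^2 - 191/16q + 95/4 → -281/112q + 281/28
  leading term q: no divisor's leading term divides it; move -281/112q to the remainder.
  leading term 1: no divisor's leading term divides it; move 281/28 to the remainder.
  remainder -281/112q + 281/28 ≠ 0; add h_5 = -281/112q + 281/28 to the basis.

The other S-polynomials (S(f_2,f_3), S(f_1,h_4), S(f_2,h_4), S(f_3,h_4), S(f_1,h_5), S(f_2,h_5), S(f_3,h_5), S(h_4,h_5)) all reduce to 0 modulo the current basis, so we have a Gröbner basis.
Inter-reduce: drop elements whose leading term is divisible by another's, tail-reduce, and make monic.
Reduced Gröbner basis: {p - 4, q - 4}.

Elimination: the polynomial q - 4 lies in the elimination ideal for q, so q ∈ {4}. For each such q, the remaining basis elements (now univariate) give the rest of the solution.
  q = 4: the earlier basis element becomes p - 4 = 0, giving p = 4 — point (4, 4).

{(4, 4)}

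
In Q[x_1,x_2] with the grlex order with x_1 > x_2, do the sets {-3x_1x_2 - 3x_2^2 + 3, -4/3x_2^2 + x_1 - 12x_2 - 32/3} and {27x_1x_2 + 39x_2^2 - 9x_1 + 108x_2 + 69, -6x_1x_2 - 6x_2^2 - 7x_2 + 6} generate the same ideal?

No, the ideals differ.

Since reduced Gröbner bases are canonical representatives of ideals under a given ordering, it suffices to compute and compare them.
Buchberger on the first generating set:
f_1 = -3x_1x_2 - 3x_2^2 + 3, LT = x_1x_2.
f_2 = -4/3x_2^2 + x_1 - 12x_2 - 32/3, LT = x_2^2.

S(f_1,f_2): lcm = x_1x_2^2. S = x_2^3 + 3/4x_1^2 - 9x_1x_2 - 8x_1 - x_2.
  reduce S modulo (f_1, f_2):
  remainder 3/4x_1^2 - 137/16x_1 - 9/4x_2 - 9/4 ≠ 0; add g_3 = 3/4x_1^2 - 137/16x_1 - 9/4x_2 - 9/4 to the basis.

The other S-polynomials (S(f_1,g_3), S(f_2,g_3)) all reduce to 0 modulo the current basis, so we have a Gröbner basis.
Inter-reduce: drop elements whose leading term is divisible by another's, tail-reduce, and make monic.
Reduced Gröbner basis: {x_1^2 - 137/12x_1 - 3x_2 - 3, x_1x_2 + 3/4x_1 - 9x_2 - 9, x_2^2 - 3/4x_1 + 9x_2 + 8}.

Buchberger on the second generating set:
h_1 = 27x_1x_2 + 39x_2^2 - 9x_1 + 108x_2 + 69, LT = x_1x_2.
h_2 = -6x_1x_2 - 6x_2^2 - 7x_2 + 6, LT = x_1x_2.

S(h_1,h_2): lcm = x_1x_2. S = 4/9x_2^2 - 1/3x_1 + 17/6x_2 + 32/9.
  reduce S modulo (h_1, h_2):
  remainder 4/9x_2^2 - 1/3x_1 + 17/6x_2 + 32/9 ≠ 0; add k_3 = 4/9x_2^2 - 1/3x_1 + 17/6x_2 + 32/9 to the basis.

S(h_1,k_3): lcm = x_1x_2^2. S = 13/9x_2^3 + 3/4x_1^2 - 161/24x_1x_2 + 4x_2^2 - 8x_1 + 23/9x_2.
  reduce S modulo (h_1, h_2, k_3):
  remainder 3/4x_1^2 - 123/16x_1 - 163/32x_2 - 215/24 ≠ 0; add k_4 = 3/4x_1^2 - 123/16x_1 - 163/32x_2 - 215/24 to the basis.

The other S-polynomials (S(h_2,k_3), S(h_1,k_4), S(h_2,k_4), S(k_3,k_4)) all reduce to 0 modulo the current basis, so we have a Gröbner basis.
Inter-reduce: drop elements whose leading term is divisible by another's, tail-reduce, and make monic.
Reduced Gröbner basis: {x_1^2 - 41/4x_1 - 163/24x_2 - 215/18, x_1x_2 + 3/4x_1 - 125/24x_2 - 9, x_2^2 - 3/4x_1 + 51/8x_2 + 8}.

Since the reduced bases disagree, the two ideals are not the same.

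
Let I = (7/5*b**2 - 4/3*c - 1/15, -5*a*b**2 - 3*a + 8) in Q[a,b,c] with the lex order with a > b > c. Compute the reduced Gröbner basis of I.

f_1 = 7/5*b**2 - 4/3*c - 1/15, LT = b**2.
f_2 = -5*a*b**2 - 3*a + 8, LT = a*b**2.

S(f_1,f_2): lcm = a*b**2. S = -20/21*a*c - 68/105*a + 8/5.
  leading term a*c: no divisor's leading term divides it; move -20/21*a*c to the remainder.
  leading term a: no divisor's leading term divides it; move -68/105*a to the remainder.
  leading term 1: no divisor's leading term divides it; move 8/5 to the remainder.
  remainder -20/21*a*c - 68/105*a + 8/5 ≠ 0; add g_3 = -20/21*a*c - 68/105*a + 8/5 to the basis.

The other S-polynomials (S(f_1,g_3), S(f_2,g_3)) all reduce to 0 modulo the current basis, so we have a Gröbner basis.
Inter-reduce: drop elements whose leading term is divisible by another's, tail-reduce, and make monic.

G = {a*c + 17/25*a - 42/25, b**2 - 20/21*c - 1/21}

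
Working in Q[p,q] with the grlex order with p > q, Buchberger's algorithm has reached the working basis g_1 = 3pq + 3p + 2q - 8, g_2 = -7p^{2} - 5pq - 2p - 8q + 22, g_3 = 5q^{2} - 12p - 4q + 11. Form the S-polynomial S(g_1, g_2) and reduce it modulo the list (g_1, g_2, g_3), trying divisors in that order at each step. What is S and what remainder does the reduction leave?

lcm(LM(g_1), LM(g_2)) = p^{2}q.
S = (lcm/LT(g_1))·g_1 − (lcm/LT(g_2))·g_2 = -\tfrac{5}{7}pq^{2} + p^{2} + \tfrac{8}{21}pq - \tfrac{8}{7}q^{2} - \tfrac{8}{3}p + \tfrac{22}{7}q.
Reduce S modulo (g_1, g_2, g_3) in that order:
  leading term pq^{2}: subtract (-\tfrac{5}{21}q)·g_1 from -\tfrac{5}{7}pq^{2} + p^{2} + \tfrac{8}{21}pq - \tfrac{8}{7}q^{2} - \tfrac{8}{3}p + \tfrac{22}{7}q → p^{2} + \tfrac{23}{21}pq - \tfrac{2}{3}q^{2} - \tfrac{8}{3}p + \tfrac{26}{21}q
  leading term p^{2}: subtract (-\tfrac{1}{7})·g_2 from p^{2} + \tfrac{23}{21}pq - \tfrac{2}{3}q^{2} - \tfrac{8}{3}p + \tfrac{26}{21}q → \tfrac{8}{21}pq - \tfrac{2}{3}q^{2} - \tfrac{62}{21}p + \tfrac{2}{21}q + \tfrac{22}{7}
  leading term pq: subtract (\tfrac{8}{63})·g_1 from \tfrac{8}{21}pq - \tfrac{2}{3}q^{2} - \tfrac{62}{21}p + \tfrac{2}{21}q + \tfrac{22}{7} → -\tfrac{2}{3}q^{2} - \tfrac{10}{3}p - \tfrac{10}{63}q + \tfrac{262}{63}
  leading term q^{2}: subtract (-\tfrac{2}{15})·g_3 from -\tfrac{2}{3}q^{2} - \tfrac{10}{3}p - \tfrac{10}{63}q + \tfrac{262}{63} → -\tfrac{74}{15}p - \tfrac{218}{315}q + \tfrac{1772}{315}
  leading term p: no divisor's leading term divides it; move -\tfrac{74}{15}p to the remainder.
  leading term q: no divisor's leading term divides it; move -\tfrac{218}{315}q to the remainder.
  leading term 1: no divisor's leading term divides it; move \tfrac{1772}{315} to the remainder.
The remainder -\tfrac{74}{15}p - \tfrac{218}{315}q + \tfrac{1772}{315} is nonzero, so it would be added as the next basis element.

S(g_1, g_2) = -\tfrac{5}{7}pq^{2} + p^{2} + \tfrac{8}{21}pq - \tfrac{8}{7}q^{2} - \tfrac{8}{3}p + \tfrac{22}{7}q; remainder on division = -\tfrac{74}{15}p - \tfrac{218}{315}q + \tfrac{1772}{315}.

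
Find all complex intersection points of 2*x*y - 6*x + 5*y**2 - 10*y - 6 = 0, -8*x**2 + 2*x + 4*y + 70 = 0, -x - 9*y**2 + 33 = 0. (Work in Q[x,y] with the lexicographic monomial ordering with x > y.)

{(-3, 2)}

Compute a lex Gröbner basis by Buchberger's algorithm.
f_1 = 2*x*y - 6*x + 5*y**2 - 10*y - 6, LT = x*y.
f_2 = -8*x**2 + 2*x + 4*y + 70, LT = x**2.
f_3 = -x - 9*y**2 + 33, LT = x.

S(f_1,f_2): lcm = x**2*y. S = -3*x**2 + 5/2*x*y**2 - 19/4*x*y - 3*x + 1/2*y**2 + 35/4*y.
  leading term x**2: subtract (3/8)·f_2 from -3*x**2 + 5/2*x*y**2 - 19/4*x*y - 3*x + 1/2*y**2 + 35/4*y → 5/2*x*y**2 - 19/4*x*y - 15/4*x + 1/2*y**2 + 29/4*y - 105/4
  leading term x*y**2: subtract (5/4*y)·f_1 from 5/2*x*y**2 - 19/4*x*y - 15/4*x + 1/2*y**2 + 29/4*y - 105/4 → 11/4*x*y - 15/4*x - 25/4*y**3 + 13*y**2 + 59/4*y - 105/4
  leading term x*y: subtract (11/8)·f_1 from 11/4*x*y - 15/4*x - 25/4*y**3 + 13*y**2 + 59/4*y - 105/4 → 9/2*x - 25/4*y**3 + 49/8*y**2 + 57/2*y - 18
  leading term x: subtract (-9/2)·f_3 from 9/2*x - 25/4*y**3 + 49/8*y**2 + 57/2*y - 18 → -25/4*y**3 - 275/8*y**2 + 57/2*y + 261/2
  leading term y**3: no divisor's leading term divides it; move -25/4*y**3 to the remainder.
  leading term y**2: no divisor's leading term divides it; move -275/8*y**2 to the remainder.
  leading term y: no divisor's leading term divides it; move 57/2*y to the remainder.
  leading term 1: no divisor's leading term divides it; move 261/2 to the remainder.
  remainder -25/4*y**3 - 275/8*y**2 + 57/2*y + 261/2 ≠ 0; add h_4 = -25/4*y**3 - 275/8*y**2 + 57/2*y + 261/2 to the basis.

S(f_1,f_3): lcm = x*y. S = -3*x - 9*y**3 + 5/2*y**2 + 28*y - 3.
  leading term x: subtract (3)·f_3 from -3*x - 9*y**3 + 5/2*y**2 + 28*y - 3 → -9*y**3 + 59/2*y**2 + 28*y - 102
  leading term y**3: subtract (36/25)·h_4 from -9*y**3 + 59/2*y**2 + 28*y - 102 → 79*y**2 - 326/25*y - 7248/25
  leading term y**2: no divisor's leading term divides it; move 79*y**2 to the remainder.
  leading term y: no divisor's leading term divides it; move -326/25*y to the remainder.
  leading term 1: no divisor's leading term divides it; move -7248/25 to the remainder.
  remainder 79*y**2 - 326/25*y - 7248/25 ≠ 0; add h_5 = 79*y**2 - 326/25*y - 7248/25 to the basis.

S(f_2,f_3): lcm = x**2. S = -9*x*y**2 + 131/4*x - 1/2*y - 35/4.
  leading term x*y**2: subtract (-9/2*y)·f_1 from -9*x*y**2 + 131/4*x - 1/2*y - 35/4 → -27*x*y + 131/4*x + 45/2*y**3 - 45*y**2 - 55/2*y - 35/4
  leading term x*y: subtract (-27/2)·f_1 from -27*x*y + 131/4*x + 45/2*y**3 - 45*y**2 - 55/2*y - 35/4 → -193/4*x + 45/2*y**3 + 45/2*y**2 - 325/2*y - 359/4
  leading term x: subtract (193/4)·f_3 from -193/4*x + 45/2*y**3 + 45/2*y**2 - 325/2*y - 359/4 → 45/2*y**3 + 1827/4*y**2 - 325/2*y - 1682
  leading term y**3: subtract (-18/5)·h_4 from 45/2*y**3 + 1827/4*y**2 - 325/2*y - 1682 → 333*y**2 - 599/10*y - 6061/5
  leading term y**2: subtract (333/79)·h_5 from 333*y**2 - 599/10*y - 6061/5 → -19489/3950*y + 19489/1975
  leading term y: no divisor's leading term divides it; move -19489/3950*y to the remainder.
  leading term 1: no divisor's leading term divides it; move 19489/1975 to the remainder.
  remainder -19489/3950*y + 19489/1975 ≠ 0; add h_6 = -19489/3950*y + 19489/1975 to the basis.

The other S-polynomials (S(f_1,h_4), S(f_2,h_4), S(f_3,h_4), S(f_1,h_5), S(f_2,h_5), S(f_3,h_5), S(h_4,h_5), S(f_1,h_6), S(f_2,h_6), S(f_3,h_6), S(h_4,h_6), S(h_5,h_6)) all reduce to 0 modulo the current basis, so we have a Gröbner basis.
Inter-reduce: drop elements whose leading term is divisible by another's, tail-reduce, and make monic.
Reduced Gröbner basis: {x + 3, y - 2}.

Elimination: the polynomial y - 2 lies in the elimination ideal for y, so y ∈ {2}. For each such y, the remaining basis elements (now univariate) give the rest of the solution.
  y = 2: the earlier basis element becomes x + 3 = 0, giving x = -3 — point (-3, 2).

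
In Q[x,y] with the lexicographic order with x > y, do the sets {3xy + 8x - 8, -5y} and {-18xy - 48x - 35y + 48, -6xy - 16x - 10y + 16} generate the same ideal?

Yes, the ideals are equal.

Two ideals are equal iff their reduced Gröbner bases coincide (the reduced basis is unique for a fixed ordering).
Buchberger on the first generating set:
f_1 = 3xy + 8x - 8, LT = xy.
f_2 = -5y, LT = y.

S(f_1,f_2): lcm = xy. S = \tfrac{8}{3}x - \tfrac{8}{3}.
  reduce S modulo (f_1, f_2):
  remainder \tfrac{8}{3}x - \tfrac{8}{3} ≠ 0; add g_3 = \tfrac{8}{3}x - \tfrac{8}{3} to the basis.

The other S-polynomials (S(f_1,g_3), S(f_2,g_3)) all reduce to 0 modulo the current basis, so we have a Gröbner basis.
Inter-reduce: drop elements whose leading term is divisible by another's, tail-reduce, and make monic.
Reduced Gröbner basis: {x - 1, y}.

Buchberger on the second generating set:
h_1 = -18xy - 48x - 35y + 48, LT = xy.
h_2 = -6xy - 16x - 10y + 16, LT = xy.

S(h_1,h_2): lcm = xy. S = \tfrac{5}{18}y.
  reduce S modulo (h_1, h_2):
  remainder \tfrac{5}{18}y ≠ 0; add k_3 = \tfrac{5}{18}y to the basis.

S(h_1,k_3): lcm = xy. S = \tfrac{8}{3}x + \tfrac{35}{18}y - \tfrac{8}{3}.
  reduce S modulo (h_1, h_2, k_3):
  remainder \tfrac{8}{3}x - \tfrac{8}{3} ≠ 0; add k_4 = \tfrac{8}{3}x - \tfrac{8}{3} to the basis.

The other S-polynomials (S(h_2,k_3), S(h_1,k_4), S(h_2,k_4), S(k_3,k_4)) all reduce to 0 modulo the current basis, so we have a Gröbner basis.
Inter-reduce: drop elements whose leading term is divisible by another's, tail-reduce, and make monic.
Reduced Gröbner basis: {x - 1, y}.

These coincide, so the ideals are equal.
The choice of monomial ordering does not affect the verdict — as long as both bases are computed under the same ordering, their equality decides ideal equality.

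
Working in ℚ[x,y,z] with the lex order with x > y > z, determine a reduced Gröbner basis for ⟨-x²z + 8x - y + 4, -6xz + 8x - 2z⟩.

f_1 = -x²z + 8x - y + 4, LT = x²z.
f_2 = -6xz + 8x - 2z, LT = xz.

S(f_1,f_2): lcm = x²z. S = 4/3x² - ⅓xz - 8x + y - 4.
  reduce S modulo (f_1, f_2):
  remainder 4/3x² - 76/9x + y + 1/9z - 4 ≠ 0; add g_3 = 4/3x² - 76/9x + y + 1/9z - 4 to the basis.

S(f_1,g_3): lcm = x²z. S = 19/3xz - 8x - ¾yz + y - 1/12z² + 3z - 4.
  reduce S modulo (f_1, f_2, g_3):
  remainder 4/9x - ¾yz + y - 1/12z² + 8/9z - 4 ≠ 0; add g_4 = 4/9x - ¾yz + y - 1/12z² + 8/9z - 4 to the basis.

S(f_1,g_4): lcm = x²z. S = 27/16xyz² - 9/4xyz + 3/16xz³ - 2xz² + 9xz - 8x + y - 4.
  reduce S modulo (f_1, f_2, g_3, g_4):
  remainder -9/16yz² + 3/2yz - y - 1/16z³ + ¾z² - 4z + 4 ≠ 0; add g_5 = -9/16yz² + 3/2yz - y - 1/16z³ + ¾z² - 4z + 4 to the basis.

The other S-polynomials (S(f_2,g_3), S(f_2,g_4), S(g_3,g_4), S(f_1,g_5), S(f_2,g_5), S(g_3,g_5), S(g_4,g_5)) all reduce to 0 modulo the current basis, so we have a Gröbner basis.
Inter-reduce: drop elements whose leading term is divisible by another's, tail-reduce, and make monic.

G = {x - 27/16yz + 9/4y - 3/16z² + 2z - 9, yz² - 8/3yz + 16/9y + 1/9z³ - 4/3z² + 64/9z - 64/9}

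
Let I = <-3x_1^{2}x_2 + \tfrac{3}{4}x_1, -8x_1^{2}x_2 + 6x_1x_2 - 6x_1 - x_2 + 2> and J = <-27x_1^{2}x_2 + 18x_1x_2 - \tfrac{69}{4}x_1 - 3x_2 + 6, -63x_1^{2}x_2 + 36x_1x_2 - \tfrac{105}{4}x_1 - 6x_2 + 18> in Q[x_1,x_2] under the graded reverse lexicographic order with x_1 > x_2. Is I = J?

No, the ideals differ.

Equality of ideals is decidable: compute both reduced Gröbner bases (unique for the ordering) and check whether they agree.
Buchberger on the first generating set:
f_1 = -3x_1^{2}x_2 + \tfrac{3}{4}x_1, LT = x_1^{2}x_2.
f_2 = -8x_1^{2}x_2 + 6x_1x_2 - 6x_1 - x_2 + 2, LT = x_1^{2}x_2.

S(f_1,f_2): lcm = x_1^{2}x_2. S = \tfrac{3}{4}x_1x_2 - x_1 - \tfrac{1}{8}x_2 + \tfrac{1}{4}.
  leading term x_1x_2: no divisor's leading term divides it; move \tfrac{3}{4}x_1x_2 to the remainder.
  leading term x_1: no divisor's leading term divides it; move -x_1 to the remainder.
  leading term x_2: no divisor's leading term divides it; move -\tfrac{1}{8}x_2 to the remainder.
  leading term 1: no divisor's leading term divides it; move \tfrac{1}{4} to the remainder.
  remainder \tfrac{3}{4}x_1x_2 - x_1 - \tfrac{1}{8}x_2 + \tfrac{1}{4} ≠ 0; add g_3 = \tfrac{3}{4}x_1x_2 - x_1 - \tfrac{1}{8}x_2 + \tfrac{1}{4} to the basis.

S(f_1,g_3): lcm = x_1^{2}x_2. S = \tfrac{4}{3}x_1^{2} + \tfrac{1}{6}x_1x_2 - \tfrac{7}{12}x_1.
  leading term x_1^{2}: no divisor's leading term divides it; move \tfrac{4}{3}x_1^{2} to the remainder.
  leading term x_1x_2: subtract (\tfrac{2}{9})·g_3 from \tfrac{1}{6}x_1x_2 - \tfrac{7}{12}x_1 → -\tfrac{13}{36}x_1 + \tfrac{1}{36}x_2 - \tfrac{1}{18}
  leading term x_1: no divisor's leading term divides it; move -\tfrac{13}{36}x_1 to the remainder.
  leading term x_2: no divisor's leading term divides it; move \tfrac{1}{36}x_2 to the remainder.
  leading term 1: no divisor's leading term divides it; move -\tfrac{1}{18} to the remainder.
  remainder \tfrac{4}{3}x_1^{2} - \tfrac{13}{36}x_1 + \tfrac{1}{36}x_2 - \tfrac{1}{18} ≠ 0; add g_4 = \tfrac{4}{3}x_1^{2} - \tfrac{13}{36}x_1 + \tfrac{1}{36}x_2 - \tfrac{1}{18} to the basis.

S(f_1,g_4): lcm = x_1^{2}x_2. S = \tfrac{13}{48}x_1x_2 - \tfrac{1}{48}x_2^{2} - \tfrac{1}{4}x_1 + \tfrac{1}{24}x_2.
  leading term x_1x_2: subtract (\tfrac{13}{36})·g_3 from \tfrac{13}{48}x_1x_2 - \tfrac{1}{48}x_2^{2} - \tfrac{1}{4}x_1 + \tfrac{1}{24}x_2 → -\tfrac{1}{48}x_2^{2} + \tfrac{1}{9}x_1 + \tfrac{25}{288}x_2 - \tfrac{13}{144}
  leading term x_2^{2}: no divisor's leading term divides it; move -\tfrac{1}{48}x_2^{2} to the remainder.
  leading term x_1: no divisor's leading term divides it; move \tfrac{1}{9}x_1 to the remainder.
  leading term x_2: no divisor's leading term divides it; move \tfrac{25}{288}x_2 to the remainder.
  leading term 1: no divisor's leading term divides it; move -\tfrac{13}{144} to the remainder.
  remainder -\tfrac{1}{48}x_2^{2} + \tfrac{1}{9}x_1 + \tfrac{25}{288}x_2 - \tfrac{13}{144} ≠ 0; add g_5 = -\tfrac{1}{48}x_2^{2} + \tfrac{1}{9}x_1 + \tfrac{25}{288}x_2 - \tfrac{13}{144} to the basis.

The other S-polynomials (S(f_2,g_3), S(f_2,g_4), S(g_3,g_4), S(f_1,g_5), S(f_2,g_5), S(g_3,g_5), S(g_4,g_5)) all reduce to 0 modulo the current basis, so we have a Gröbner basis.
Inter-reduce: drop elements whose leading term is divisible by another's, tail-reduce, and make monic.
Reduced Gröbner basis: {x_1^{2} - \tfrac{13}{48}x_1 + \tfrac{1}{48}x_2 - \tfrac{1}{24}, x_1x_2 - \tfrac{4}{3}x_1 - \tfrac{1}{6}x_2 + \tfrac{1}{3}, x_2^{2} - \tfrac{16}{3}x_1 - \tfrac{25}{6}x_2 + \tfrac{13}{3}}.

Buchberger on the second generating set:
h_1 = -27x_1^{2}x_2 + 18x_1x_2 - \tfrac{69}{4}x_1 - 3x_2 + 6, LT = x_1^{2}x_2.
h_2 = -63x_1^{2}x_2 + 36x_1x_2 - \tfrac{105}{4}x_1 - 6x_2 + 18, LT = x_1^{2}x_2.

S(h_1,h_2): lcm = x_1^{2}x_2. S = -\tfrac{2}{21}x_1x_2 + \tfrac{2}{9}x_1 + \tfrac{1}{63}x_2 + \tfrac{4}{63}.
  leading term x_1x_2: no divisor's leading term divides it; move -\tfrac{2}{21}x_1x_2 to the remainder.
  leading term x_1: no divisor's leading term divides it; move \tfrac{2}{9}x_1 to the remainder.
  leading term x_2: no divisor's leading term divides it; move \tfrac{1}{63}x_2 to the remainder.
  leading term 1: no divisor's leading term divides it; move \tfrac{4}{63} to the remainder.
  remainder -\tfrac{2}{21}x_1x_2 + \tfrac{2}{9}x_1 + \tfrac{1}{63}x_2 + \tfrac{4}{63} ≠ 0; add k_3 = -\tfrac{2}{21}x_1x_2 + \tfrac{2}{9}x_1 + \tfrac{1}{63}x_2 + \tfrac{4}{63} to the basis.

S(h_1,k_3): lcm = x_1^{2}x_2. S = \tfrac{7}{3}x_1^{2} - \tfrac{1}{2}x_1x_2 + \tfrac{47}{36}x_1 + \tfrac{1}{9}x_2 - \tfrac{2}{9}.
  leading term x_1^{2}: no divisor's leading term divides it; move \tfrac{7}{3}x_1^{2} to the remainder.
  leading term x_1x_2: subtract (\tfrac{21}{4})·k_3 from -\tfrac{1}{2}x_1x_2 + \tfrac{47}{36}x_1 + \tfrac{1}{9}x_2 - \tfrac{2}{9} → \tfrac{5}{36}x_1 + \tfrac{1}{36}x_2 - \tfrac{5}{9}
  leading term x_1: no divisor's leading term divides it; move \tfrac{5}{36}x_1 to the remainder.
  leading term x_2: no divisor's leading term divides it; move \tfrac{1}{36}x_2 to the remainder.
  leading term 1: no divisor's leading term divides it; move -\tfrac{5}{9} to the remainder.
  remainder \tfrac{7}{3}x_1^{2} + \tfrac{5}{36}x_1 + \tfrac{1}{36}x_2 - \tfrac{5}{9} ≠ 0; add k_4 = \tfrac{7}{3}x_1^{2} + \tfrac{5}{36}x_1 + \tfrac{1}{36}x_2 - \tfrac{5}{9} to the basis.

S(h_1,k_4): lcm = x_1^{2}x_2. S = -\tfrac{61}{84}x_1x_2 - \tfrac{1}{84}x_2^{2} + \tfrac{23}{36}x_1 + \tfrac{22}{63}x_2 - \tfrac{2}{9}.
  leading term x_1x_2: subtract (\tfrac{61}{8})·k_3 from -\tfrac{61}{84}x_1x_2 - \tfrac{1}{84}x_2^{2} + \tfrac{23}{36}x_1 + \tfrac{22}{63}x_2 - \tfrac{2}{9} → -\tfrac{1}{84}x_2^{2} - \tfrac{19}{18}x_1 + \tfrac{115}{504}x_2 - \tfrac{89}{126}
  leading term x_2^{2}: no divisor's leading term divides it; move -\tfrac{1}{84}x_2^{2} to the remainder.
  leading term x_1: no divisor's leading term divides it; move -\tfrac{19}{18}x_1 to the remainder.
  leading term x_2: no divisor's leading term divides it; move \tfrac{115}{504}x_2 to the remainder.
  leading term 1: no divisor's leading term divides it; move -\tfrac{89}{126} to the remainder.
  remainder -\tfrac{1}{84}x_2^{2} - \tfrac{19}{18}x_1 + \tfrac{115}{504}x_2 - \tfrac{89}{126} ≠ 0; add k_5 = -\tfrac{1}{84}x_2^{2} - \tfrac{19}{18}x_1 + \tfrac{115}{504}x_2 - \tfrac{89}{126} to the basis.

The other S-polynomials (S(h_2,k_3), S(h_2,k_4), S(k_3,k_4), S(h_1,k_5), S(h_2,k_5), S(k_3,k_5), S(k_4,k_5)) all reduce to 0 modulo the current basis, so we have a Gröbner basis.
Inter-reduce: drop elements whose leading term is divisible by another's, tail-reduce, and make monic.
Reduced Gröbner basis: {x_1^{2} + \tfrac{5}{84}x_1 + \tfrac{1}{84}x_2 - \tfrac{5}{21}, x_1x_2 - \tfrac{7}{3}x_1 - \tfrac{1}{6}x_2 - \tfrac{2}{3}, x_2^{2} + \tfrac{266}{3}x_1 - \tfrac{115}{6}x_2 + \tfrac{178}{3}}.

The bases are distinct; the ideals are different.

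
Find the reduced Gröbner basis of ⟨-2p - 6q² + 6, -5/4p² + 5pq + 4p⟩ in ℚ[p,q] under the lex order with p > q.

Buchberger's algorithm terminates because the ascending chain of leading-term ideals stabilizes.

f_1 = -2p - 6q² + 6, LT = p.
f_2 = -5/4p² + 5pq + 4p, LT = p².

S(f_1,f_2): lcm = p². S = 3pq² + 4pq + ⅕p.
  leading term pq²: subtract (-3/2q²)·f_1 from 3pq² + 4pq + ⅕p → 4pq + ⅕p - 9q⁴ + 9q²
  leading term pq: subtract (-2q)·f_1 from 4pq + ⅕p - 9q⁴ + 9q² → ⅕p - 9q⁴ - 12q³ + 9q² + 12q
  leading term p: subtract (-1/10)·f_1 from ⅕p - 9q⁴ - 12q³ + 9q² + 12q → -9q⁴ - 12q³ + 42/5q² + 12q + ⅗
  leading term q⁴: no divisor's leading term divides it; move -9q⁴ to the remainder.
  leading term q³: no divisor's leading term divides it; move -12q³ to the remainder.
  leading term q²: no divisor's leading term divides it; move 42/5q² to the remainder.
  leading term q: no divisor's leading term divides it; move 12q to the remainder.
  leading term 1: no divisor's leading term divides it; move ⅗ to the remainder.
  remainder -9q⁴ - 12q³ + 42/5q² + 12q + ⅗ ≠ 0; add g_3 = -9q⁴ - 12q³ + 42/5q² + 12q + ⅗ to the basis.

S(f_1,g_3): leading monomials are coprime, so the S-polynomial reduces to 0 (Buchberger's first criterion).
S(f_2,g_3): leading monomials are coprime, so the S-polynomial reduces to 0 (Buchberger's first criterion).
Every S-polynomial of the final basis reduces to 0, so we have a Gröbner basis.
Inter-reduce: drop elements whose leading term is divisible by another's, tail-reduce, and make monic.

G = {p + 3q² - 3, q⁴ + 4/3q³ - 14/15q² - 4/3q - 1/15}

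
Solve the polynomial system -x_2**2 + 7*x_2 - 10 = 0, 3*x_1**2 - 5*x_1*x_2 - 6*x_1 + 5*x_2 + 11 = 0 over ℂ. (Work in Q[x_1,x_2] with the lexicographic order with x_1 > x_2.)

Compute a lex Gröbner basis by Buchberger's algorithm.
f_1 = -x_2**2 + 7*x_2 - 10, LT = x_2**2.
f_2 = 3*x_1**2 - 5*x_1*x_2 - 6*x_1 + 5*x_2 + 11, LT = x_1**2.

S(f_1,f_2): leading monomials are coprime, so the S-polynomial reduces to 0 (Buchberger's first criterion).
Every S-polynomial of the final basis reduces to 0, so we have a Gröbner basis.
Inter-reduce: drop elements whose leading term is divisible by another's, tail-reduce, and make monic.
Reduced Gröbner basis: {x_1**2 - 5/3*x_1*x_2 - 2*x_1 + 5/3*x_2 + 11/3, x_2**2 - 7*x_2 + 10}.

A lex Gröbner basis eliminates variables successively. Here x_2**2 - 7*x_2 + 10 depends only on x_2, with roots {2, 5}; lifting each root through the earlier basis elements recovers the full solutions.
  x_2 = 2: the earlier basis element becomes x_1**2 - 16/3*x_1 + 7 = 0, giving x_1 = 7/3, 3 — points (7/3, 2), (3, 2).
  x_2 = 5: the earlier basis element becomes x_1**2 - 31/3*x_1 + 12 = 0, giving x_1 = 4/3, 9 — points (4/3, 5), (9, 5).
Each listed point satisfies every original equation (direct substitution).

{(7/3, 2), (3, 2), (4/3, 5), (9, 5)}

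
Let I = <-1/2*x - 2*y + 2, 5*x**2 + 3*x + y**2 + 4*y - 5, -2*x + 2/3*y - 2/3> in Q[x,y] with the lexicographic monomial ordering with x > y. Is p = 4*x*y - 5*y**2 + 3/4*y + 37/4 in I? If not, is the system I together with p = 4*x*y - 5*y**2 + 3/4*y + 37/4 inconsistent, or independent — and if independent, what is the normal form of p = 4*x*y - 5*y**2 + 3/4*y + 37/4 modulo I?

Adjoining 4*x*y - 5*y**2 + 3/4*y + 37/4 makes the ideal the whole ring: the system is inconsistent.

First compute the reduced Gröbner basis of I by Buchberger's algorithm.
f_1 = -1/2*x - 2*y + 2, LT = x.
f_2 = 5*x**2 + 3*x + y**2 + 4*y - 5, LT = x**2.
f_3 = -2*x + 2/3*y - 2/3, LT = x.

S(f_1,f_2): lcm = x**2. S = 4*x*y - 23/5*x - 1/5*y**2 - 4/5*y + 1.
  leading term x*y: subtract (-8*y)·f_1 from 4*x*y - 23/5*x - 1/5*y**2 - 4/5*y + 1 → -23/5*x - 81/5*y**2 + 76/5*y + 1
  leading term x: subtract (46/5)·f_1 from -23/5*x - 81/5*y**2 + 76/5*y + 1 → -81/5*y**2 + 168/5*y - 87/5
  leading term y**2: no divisor's leading term divides it; move -81/5*y**2 to the remainder.
  leading term y: no divisor's leading term divides it; move 168/5*y to the remainder.
  leading term 1: no divisor's leading term divides it; move -87/5 to the remainder.
  remainder -81/5*y**2 + 168/5*y - 87/5 ≠ 0; add h_4 = -81/5*y**2 + 168/5*y - 87/5 to the basis.

S(f_1,f_3): lcm = x. S = 13/3*y - 13/3.
  leading term y: no divisor's leading term divides it; move 13/3*y to the remainder.
  leading term 1: no divisor's leading term divides it; move -13/3 to the remainder.
  remainder 13/3*y - 13/3 ≠ 0; add h_5 = 13/3*y - 13/3 to the basis.

S(f_2,f_3): lcm = x**2. S = 1/3*x*y + 4/15*x + 1/5*y**2 + 4/5*y - 1.
  leading term x*y: subtract (-2/3*y)·f_1 from 1/3*x*y + 4/15*x + 1/5*y**2 + 4/5*y - 1 → 4/15*x - 17/15*y**2 + 32/15*y - 1
  leading term x: subtract (-8/15)·f_1 from 4/15*x - 17/15*y**2 + 32/15*y - 1 → -17/15*y**2 + 16/15*y + 1/15
  leading term y**2: subtract (17/243)·h_4 from -17/15*y**2 + 16/15*y + 1/15 → -104/81*y + 104/81
  leading term y: subtract (-8/27)·h_5 from -104/81*y + 104/81 → 0
  remainder 0.

S(f_1,h_4): leading monomials are coprime, so the S-polynomial reduces to 0 (Buchberger's first criterion).
S(f_2,h_4): leading monomials are coprime, so the S-polynomial reduces to 0 (Buchberger's first criterion).
S(f_3,h_4): leading monomials are coprime, so the S-polynomial reduces to 0 (Buchberger's first criterion).
S(f_1,h_5): leading monomials are coprime, so the S-polynomial reduces to 0 (Buchberger's first criterion).
S(f_2,h_5): leading monomials are coprime, so the S-polynomial reduces to 0 (Buchberger's first criterion).
S(f_3,h_5): leading monomials are coprime, so the S-polynomial reduces to 0 (Buchberger's first criterion).
S(h_4,h_5): lcm = y**2. S = -29/27*y + 29/27.
  leading term y: subtract (-29/117)·h_5 from -29/27*y + 29/27 → 0
  remainder 0.

Every S-polynomial of the final basis reduces to 0, so we have a Gröbner basis.
Inter-reduce: drop elements whose leading term is divisible by another's, tail-reduce, and make monic.
Reduced Gröbner basis: {x, y - 1}.
Label its elements g_1 = x, g_2 = y - 1.

Reduce p = 4*x*y - 5*y**2 + 3/4*y + 37/4 modulo G:
  leading term x*y: subtract (4*y)·g_1 from 4*x*y - 5*y**2 + 3/4*y + 37/4 → -5*y**2 + 3/4*y + 37/4
  leading term y**2: subtract (-5*y)·g_2 from -5*y**2 + 3/4*y + 37/4 → -17/4*y + 37/4
  leading term y: subtract (-17/4)·g_2 from -17/4*y + 37/4 → 5
  leading term 1: no divisor's leading term divides it; move 5 to the remainder.
  normal form = 5.
The normal form is nonzero, so p ∉ I. Since p minus its normal form lies in I, I + (p) = I + (r) where r = 5; decide whether this ideal is the whole ring.
Here r = 5 is a nonzero constant, hence a unit: 1 ∈ I + (p), the Gröbner basis of I + (p) is {1}, and the enlarged system has no common solution — adjoining p is inconsistent.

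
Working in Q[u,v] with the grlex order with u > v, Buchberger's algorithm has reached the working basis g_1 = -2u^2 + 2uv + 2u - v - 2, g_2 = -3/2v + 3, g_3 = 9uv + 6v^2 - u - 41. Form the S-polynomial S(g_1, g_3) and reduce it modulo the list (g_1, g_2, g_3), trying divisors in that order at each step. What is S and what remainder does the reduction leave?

lcm(LM(g_1), LM(g_3)) = u^2v.
S = (lcm/LT(g_1))·g_1 − (lcm/LT(g_3))·g_3 = -5/3uv^2 + 1/9u^2 - uv + 1/2v^2 + 41/9u + v.
Reduce S modulo (g_1, g_2, g_3) in that order:
  leading term uv^2: subtract (10/9uv)·g_2 from -5/3uv^2 + 1/9u^2 - uv + 1/2v^2 + 41/9u + v → 1/9u^2 - 13/3uv + 1/2v^2 + 41/9u + v
  leading term u^2: subtract (-1/18)·g_1 from 1/9u^2 - 13/3uv + 1/2v^2 + 41/9u + v → -38/9uv + 1/2v^2 + 14/3u + 17/18v - 1/9
  leading term uv: subtract (76/27u)·g_2 from -38/9uv + 1/2v^2 + 14/3u + 17/18v - 1/9 → 1/2v^2 - 34/9u + 17/18v - 1/9
  leading term v^2: subtract (-1/3v)·g_2 from 1/2v^2 - 34/9u + 17/18v - 1/9 → -34/9u + 35/18v - 1/9
  leading term u: no divisor's leading term divides it; move -34/9u to the remainder.
  leading term v: subtract (-35/27)·g_2 from 35/18v - 1/9 → 34/9
  leading term 1: no divisor's leading term divides it; move 34/9 to the remainder.
The remainder -34/9u + 34/9 is nonzero, so it would be added as the next basis element.

S(g_1, g_3) = -5/3uv^2 + 1/9u^2 - uv + 1/2v^2 + 41/9u + v; remainder on division = -34/9u + 34/9.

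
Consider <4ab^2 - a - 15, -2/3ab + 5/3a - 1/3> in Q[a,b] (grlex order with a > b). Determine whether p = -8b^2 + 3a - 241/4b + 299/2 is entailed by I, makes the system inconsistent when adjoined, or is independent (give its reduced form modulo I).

-8b^2 + 3a - 241/4b + 299/2 lies in I (it reduces to 0).

First compute the reduced Gröbner basis of I by Buchberger's algorithm.
f_1 = 4ab^2 - a - 15, LT = ab^2.
f_2 = -2/3ab + 5/3a - 1/3, LT = ab.

S(f_1,f_2): lcm = ab^2. S = 5/2ab - 1/4a - 1/2b - 15/4.
  leading term ab: subtract (-15/4)·f_2 from 5/2ab - 1/4a - 1/2b - 15/4 → 6a - 1/2b - 5
  leading term a: no divisor's leading term divides it; move 6a to the remainder.
  leading term b: no divisor's leading term divides it; move -1/2b to the remainder.
  leading term 1: no divisor's leading term divides it; move -5 to the remainder.
  remainder 6a - 1/2b - 5 ≠ 0; add h_3 = 6a - 1/2b - 5 to the basis.

S(f_1,h_3): lcm = ab^2. S = 1/12b^3 + 5/6b^2 - 1/4a - 15/4.
  leading term b^3: no divisor's leading term divides it; move 1/12b^3 to the remainder.
  leading term b^2: no divisor's leading term divides it; move 5/6b^2 to the remainder.
  leading term a: subtract (-1/24)·h_3 from -1/4a - 15/4 → -1/48b - 95/24
  leading term b: no divisor's leading term divides it; move -1/48b to the remainder.
  leading term 1: no divisor's leading term divides it; move -95/24 to the remainder.
  remainder 1/12b^3 + 5/6b^2 - 1/48b - 95/24 ≠ 0; add h_4 = 1/12b^3 + 5/6b^2 - 1/48b - 95/24 to the basis.

S(f_2,h_3): lcm = ab. S = 1/12b^2 - 5/2a + 5/6b + 1/2.
  leading term b^2: no divisor's leading term divides it; move 1/12b^2 to the remainder.
  leading term a: subtract (-5/12)·h_3 from -5/2a + 5/6b + 1/2 → 5/8b - 19/12
  leading term b: no divisor's leading term divides it; move 5/8b to the remainder.
  leading term 1: no divisor's leading term divides it; move -19/12 to the remainder.
  remainder 1/12b^2 + 5/8b - 19/12 ≠ 0; add h_5 = 1/12b^2 + 5/8b - 19/12 to the basis.

The other S-polynomials (S(f_1,h_4), S(f_2,h_4), S(h_3,h_4), S(f_1,h_5), S(f_2,h_5), S(h_3,h_5), S(h_4,h_5)) all reduce to 0 modulo the current basis, so we have a Gröbner basis.
Inter-reduce: drop elements whose leading term is divisible by another's, tail-reduce, and make monic.
Reduced Gröbner basis: {b^2 + 15/2b - 19, a - 1/12b - 5/6}.
Label its elements g_1 = b^2 + 15/2b - 19, g_2 = a - 1/12b - 5/6.

Reduce p = -8b^2 + 3a - 241/4b + 299/2 modulo G:
  leading term b^2: subtract (-8)·g_1 from -8b^2 + 3a - 241/4b + 299/2 → 3a - 1/4b - 5/2
  leading term a: subtract (3)·g_2 from 3a - 1/4b - 5/2 → 0
  normal form = 0.
Since the normal form is 0, p ∈ I.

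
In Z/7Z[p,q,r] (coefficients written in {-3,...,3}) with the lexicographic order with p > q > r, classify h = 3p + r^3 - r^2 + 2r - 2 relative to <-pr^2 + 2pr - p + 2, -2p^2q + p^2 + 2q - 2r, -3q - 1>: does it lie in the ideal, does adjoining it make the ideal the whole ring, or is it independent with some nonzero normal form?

Adjoining 3p + r^3 - r^2 + 2r - 2 makes the ideal the whole ring: the system is inconsistent.

First compute the reduced Gröbner basis of I by Buchberger's algorithm.
f_1 = -pr^2 + 2pr - p + 2, LT = pr^2.
f_2 = -2p^2q + p^2 + 2q - 2r, LT = p^2q.
f_3 = -3q - 1, LT = q.

S(f_1,f_2): lcm = p^2qr^2. S = -2p^2qr + p^2q - 3p^2r^2 - 2pq + qr^2 - r^3.
  leading term p^2qr: subtract (r)·f_2 from -2p^2qr + p^2q - 3p^2r^2 - 2pq + qr^2 - r^3 → p^2q - 3p^2r^2 - p^2r - 2pq + qr^2 - 2qr - r^3 + 2r^2
  leading term p^2q: subtract (3)·f_2 from p^2q - 3p^2r^2 - p^2r - 2pq + qr^2 - 2qr - r^3 + 2r^2 → -3p^2r^2 - p^2r - 3p^2 - 2pq + qr^2 - 2qr + q - r^3 + 2r^2 - r
  leading term p^2r^2: subtract (3p)·f_1 from -3p^2r^2 - p^2r - 3p^2 - 2pq + qr^2 - 2qr + q - r^3 + 2r^2 - r → -2pq + p + qr^2 - 2qr + q - r^3 + 2r^2 - r
  leading term pq: subtract (3p)·f_3 from -2pq + p + qr^2 - 2qr + q - r^3 + 2r^2 - r → -3p + qr^2 - 2qr + q - r^3 + 2r^2 - r
  leading term p: no divisor's leading term divides it; move -3p to the remainder.
  leading term qr^2: subtract (2r^2)·f_3 from qr^2 - 2qr + q - r^3 + 2r^2 - r → -2qr + q - r^3 - 3r^2 - r
  leading term qr: subtract (3r)·f_3 from -2qr + q - r^3 - 3r^2 - r → q - r^3 - 3r^2 + 2r
  leading term q: subtract (2)·f_3 from q - r^3 - 3r^2 + 2r → -r^3 - 3r^2 + 2r + 2
  leading term r^3: no divisor's leading term divides it; move -r^3 to the remainder.
  leading term r^2: no divisor's leading term divides it; move -3r^2 to the remainder.
  leading term r: no divisor's leading term divides it; move 2r to the remainder.
  leading term 1: no divisor's leading term divides it; move 2 to the remainder.
  remainder -3p - r^3 - 3r^2 + 2r + 2 ≠ 0; add k_4 = -3p - r^3 - 3r^2 + 2r + 2 to the basis.

S(f_1,k_4): lcm = pr^2. S = -2pr + p + 2r^5 - r^4 + 3r^3 + 3r^2 - 2.
  leading term pr: subtract (3r)·k_4 from -2pr + p + 2r^5 - r^4 + 3r^3 + 3r^2 - 2 → p + 2r^5 + 2r^4 - 2r^3 - 3r^2 + r - 2
  leading term p: subtract (2)·k_4 from p + 2r^5 + 2r^4 - 2r^3 - 3r^2 + r - 2 → 2r^5 + 2r^4 + 3r^2 - 3r + 1
  leading term r^5: no divisor's leading term divides it; move 2r^5 to the remainder.
  leading term r^4: no divisor's leading term divides it; move 2r^4 to the remainder.
  leading term r^2: no divisor's leading term divides it; move 3r^2 to the remainder.
  leading term r: no divisor's leading term divides it; move -3r to the remainder.
  leading term 1: no divisor's leading term divides it; move 1 to the remainder.
  remainder 2r^5 + 2r^4 + 3r^2 - 3r + 1 ≠ 0; add k_5 = 2r^5 + 2r^4 + 3r^2 - 3r + 1 to the basis.

The other S-polynomials (S(f_1,f_3), S(f_2,f_3), S(f_2,k_4), S(f_3,k_4), S(f_1,k_5), S(f_2,k_5), S(f_3,k_5), S(k_4,k_5)) all reduce to 0 modulo the current basis, so we have a Gröbner basis.
Inter-reduce: drop elements whose leading term is divisible by another's, tail-reduce, and make monic.
Reduced Gröbner basis: {p - 2r^3 + r^2 - 3r - 3, q - 2, r^5 + r^4 - 2r^2 + 2r - 3}.
Label its elements g_1 = p - 2r^3 + r^2 - 3r - 3, g_2 = q - 2, g_3 = r^5 + r^4 - 2r^2 + 2r - 3.

Reduce h = 3p + r^3 - r^2 + 2r - 2 modulo G:
  leading term p: subtract (3)·g_1 from 3p + r^3 - r^2 + 2r - 2 → 3r^2 - 3r
  leading term r^2: no divisor's leading term divides it; move 3r^2 to the remainder.
  leading term r: no divisor's leading term divides it; move -3r to the remainder.
  normal form = 3r^2 - 3r.
The normal form is nonzero, so h ∉ I. Since h minus its normal form lies in I, I + (h) = I + (n) where n = 3r^2 - 3r; decide whether this ideal is the whole ring.
Run Buchberger on G together with n (pairs among the g_i already reduce to 0 since G is a Gröbner basis):
g_1 = p - 2r^3 + r^2 - 3r - 3, LT = p.
g_2 = q - 2, LT = q.
g_3 = r^5 + r^4 - 2r^2 + 2r - 3, LT = r^5.
n = 3r^2 - 3r, LT = r^2.

S(g_3,n): lcm = r^5. S = 2r^4 - 2r^2 + 2r - 3.
  leading term r^4: subtract (3r^2)·n from 2r^4 - 2r^2 + 2r - 3 → 2r^3 - 2r^2 + 2r - 3
  leading term r^3: subtract (3r)·n from 2r^3 - 2r^2 + 2r - 3 → 2r - 3
  leading term r: no divisor's leading term divides it; move 2r to the remainder.
  leading term 1: no divisor's leading term divides it; move -3 to the remainder.
  remainder 2r - 3 ≠ 0; add m_5 = 2r - 3 to the basis.

S(g_3,m_5): lcm = r^5. S = -r^4 - 2r^2 + 2r - 3.
  leading term r^4: subtract (2r^2)·n from -r^4 - 2r^2 + 2r - 3 → -r^3 - 2r^2 + 2r - 3
  leading term r^3: subtract (2r)·n from -r^3 - 2r^2 + 2r - 3 → -3r^2 + 2r - 3
  leading term r^2: subtract (-1)·n from -3r^2 + 2r - 3 → -r - 3
  leading term r: subtract (3)·m_5 from -r - 3 → -1
  leading term 1: no divisor's leading term divides it; move -1 to the remainder.
  remainder -1 ≠ 0; add m_6 = -1 to the basis.

The other S-polynomials (S(g_1,g_2), S(g_1,g_3), S(g_1,n), S(g_2,g_3), S(g_2,n), S(g_1,m_5), S(g_2,m_5), S(n,m_5), S(g_1,m_6), S(g_2,m_6), S(g_3,m_6), S(n,m_6), S(m_5,m_6)) all reduce to 0 modulo the current basis, so we have a Gröbner basis.
Inter-reduce: drop elements whose leading term is divisible by another's, tail-reduce, and make monic.
Reduced Gröbner basis: {1}.
The reduced Gröbner basis of I + (h) is {1}: the ideal is the whole ring, so the enlarged system has no common solution — adjoining h is inconsistent.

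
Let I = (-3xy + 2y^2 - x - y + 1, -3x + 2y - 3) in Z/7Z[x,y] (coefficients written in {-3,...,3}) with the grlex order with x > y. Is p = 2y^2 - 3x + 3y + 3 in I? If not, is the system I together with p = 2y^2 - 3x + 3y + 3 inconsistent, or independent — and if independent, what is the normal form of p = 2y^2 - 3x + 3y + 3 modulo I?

Adjoining 2y^2 - 3x + 3y + 3 makes the ideal the whole ring: the system is inconsistent.

First compute the reduced Gröbner basis of I by Buchberger's algorithm.
f_1 = -3xy + 2y^2 - x - y + 1, LT = xy.
f_2 = -3x + 2y - 3, LT = x.

S(f_1,f_2): lcm = xy. S = -2x - 3y + 2.
  leading term x: subtract (3)·f_2 from -2x - 3y + 2 → -2y - 3
  leading term y: no divisor's leading term divides it; move -2y to the remainder.
  leading term 1: no divisor's leading term divides it; move -3 to the remainder.
  remainder -2y - 3 ≠ 0; add h_3 = -2y - 3 to the basis.

S(f_1,h_3): lcm = xy. S = -3y^2 - 2y + 2.
  leading term y^2: subtract (-2y)·h_3 from -3y^2 - 2y + 2 → -y + 2
  leading term y: subtract (-3)·h_3 from -y + 2 → 0
  remainder 0.

S(f_2,h_3): leading monomials are coprime, so the S-polynomial reduces to 0 (Buchberger's first criterion).
Every S-polynomial of the final basis reduces to 0, so we have a Gröbner basis.
Inter-reduce: drop elements whose leading term is divisible by another's, tail-reduce, and make monic.
Reduced Gröbner basis: {x + 2, y - 2}.
Label its elements g_1 = x + 2, g_2 = y - 2.

Reduce p = 2y^2 - 3x + 3y + 3 modulo G:
  leading term y^2: subtract (2y)·g_2 from 2y^2 - 3x + 3y + 3 → -3x + 3
  leading term x: subtract (-3)·g_1 from -3x + 3 → 2
  leading term 1: no divisor's leading term divides it; move 2 to the remainder.
  normal form = 2.
The normal form is nonzero, so p ∉ I. Since p minus its normal form lies in I, I + (p) = I + (r) where r = 2; decide whether this ideal is the whole ring.
Here r = 2 is a nonzero constant, hence a unit: 1 ∈ I + (p), the Gröbner basis of I + (p) is {1}, and the enlarged system has no common solution — adjoining p is inconsistent.

The remainder on division by a Gröbner basis is unique — it is the normal form.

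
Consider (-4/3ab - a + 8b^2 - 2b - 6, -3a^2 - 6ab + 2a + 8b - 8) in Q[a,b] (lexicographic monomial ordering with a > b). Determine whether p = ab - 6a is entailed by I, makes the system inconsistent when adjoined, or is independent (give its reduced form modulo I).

First compute the reduced Gröbner basis of I by Buchberger's algorithm.
f_1 = -4/3ab - a + 8b^2 - 2b - 6, LT = ab.
f_2 = -3a^2 - 6ab + 2a + 8b - 8, LT = a^2.

S(f_1,f_2): lcm = a^2b. S = 3/4a^2 - 8ab^2 + 13/6ab + 9/2a + 8/3b^2 - 8/3b.
  leading term a^2: subtract (-1/4)·f_2 from 3/4a^2 - 8ab^2 + 13/6ab + 9/2a + 8/3b^2 - 8/3b → -8ab^2 + 2/3ab + 5a + 8/3b^2 - 2/3b - 2
  leading term ab^2: subtract (6b)·f_1 from -8ab^2 + 2/3ab + 5a + 8/3b^2 - 2/3b - 2 → 20/3ab + 5a - 48b^3 + 44/3b^2 + 106/3b - 2
  leading term ab: subtract (-5)·f_1 from 20/3ab + 5a - 48b^3 + 44/3b^2 + 106/3b - 2 → -48b^3 + 164/3b^2 + 76/3b - 32
  leading term b^3: no divisor's leading term divides it; move -48b^3 to the remainder.
  leading term b^2: no divisor's leading term divides it; move 164/3b^2 to the remainder.
  leading term b: no divisor's leading term divides it; move 76/3b to the remainder.
  leading term 1: no divisor's leading term divides it; move -32 to the remainder.
  remainder -48b^3 + 164/3b^2 + 76/3b - 32 ≠ 0; add h_3 = -48b^3 + 164/3b^2 + 76/3b - 32 to the basis.

The other S-polynomials (S(f_1,h_3), S(f_2,h_3)) all reduce to 0 modulo the current basis, so we have a Gröbner basis.
Inter-reduce: drop elements whose leading term is divisible by another's, tail-reduce, and make monic.
Reduced Gröbner basis: {a^2 - 13/6a + 12b^2 - 17/3b - 19/3, ab + 3/4a - 6b^2 + 3/2b + 9/2, b^3 - 41/36b^2 - 19/36b + 2/3}.
Label its elements g_1 = a^2 - 13/6a + 12b^2 - 17/3b - 19/3, g_2 = ab + 3/4a - 6b^2 + 3/2b + 9/2, g_3 = b^3 - 41/36b^2 - 19/36b + 2/3.

Reduce p = ab - 6a modulo G:
  leading term ab: subtract (1)·g_2 from ab - 6a → -27/4a + 6b^2 - 3/2b - 9/2
  leading term a: no divisor's leading term divides it; move -27/4a to the remainder.
  leading term b^2: no divisor's leading term divides it; move 6b^2 to the remainder.
  leading term b: no divisor's leading term divides it; move -3/2b to the remainder.
  leading term 1: no divisor's leading term divides it; move -9/2 to the remainder.
  normal form = -27/4a + 6b^2 - 3/2b - 9/2.
The normal form is nonzero, so p ∉ I. Since p minus its normal form lies in I, I + (p) = I + (r) where r = -27/4a + 6b^2 - 3/2b - 9/2; decide whether this ideal is the whole ring.
Run Buchberger on G together with r (pairs among the g_i already reduce to 0 since G is a Gröbner basis):
g_1 = a^2 - 13/6a + 12b^2 - 17/3b - 19/3, LT = a^2.
g_2 = ab + 3/4a - 6b^2 + 3/2b + 9/2, LT = ab.
g_3 = b^3 - 41/36b^2 - 19/36b + 2/3, LT = b^3.
r = -27/4a + 6b^2 - 3/2b - 9/2, LT = a.

S(g_1,r): lcm = a^2. S = 8/9ab^2 - 2/9ab - 17/6a + 12b^2 - 17/3b - 19/3.
  leading term ab^2: subtract (8/9b)·g_2 from 8/9ab^2 - 2/9ab - 17/6a + 12b^2 - 17/3b - 19/3 → -8/9ab - 17/6a + 16/3b^3 + 32/3b^2 - 29/3b - 19/3
  leading term ab: subtract (-8/9)·g_2 from -8/9ab - 17/6a + 16/3b^3 + 32/3b^2 - 29/3b - 19/3 → -13/6a + 16/3b^3 + 16/3b^2 - 25/3b - 7/3
  leading term a: subtract (26/81)·r from -13/6a + 16/3b^3 + 16/3b^2 - 25/3b - 7/3 → 16/3b^3 + 92/27b^2 - 212/27b - 8/9
  leading term b^3: subtract (16/3)·g_3 from 16/3b^3 + 92/27b^2 - 212/27b - 8/9 → 256/27b^2 - 136/27b - 40/9
  leading term b^2: no divisor's leading term divides it; move 256/27b^2 to the remainder.
  leading term b: no divisor's leading term divides it; move -136/27b to the remainder.
  leading term 1: no divisor's leading term divides it; move -40/9 to the remainder.
  remainder 256/27b^2 - 136/27b - 40/9 ≠ 0; add m_5 = 256/27b^2 - 136/27b - 40/9 to the basis.

S(g_2,r): lcm = ab. S = 3/4a + 8/9b^3 - 56/9b^2 + 5/6b + 9/2.
  leading term a: subtract (-1/9)·r from 3/4a + 8/9b^3 - 56/9b^2 + 5/6b + 9/2 → 8/9b^3 - 50/9b^2 + 2/3b + 4
  leading term b^3: subtract (8/9)·g_3 from 8/9b^3 - 50/9b^2 + 2/3b + 4 → -368/81b^2 + 92/81b + 92/27
  leading term b^2: subtract (-23/48)·m_5 from -368/81b^2 + 92/81b + 92/27 → -23/18b + 23/18
  leading term b: no divisor's leading term divides it; move -23/18b to the remainder.
  leading term 1: no divisor's leading term divides it; move 23/18 to the remainder.
  remainder -23/18b + 23/18 ≠ 0; add m_6 = -23/18b + 23/18 to the basis.

The other S-polynomials (S(g_1,g_2), S(g_1,g_3), S(g_2,g_3), S(g_3,r), S(g_1,m_5), S(g_2,m_5), S(g_3,m_5), S(r,m_5), S(g_1,m_6), S(g_2,m_6), S(g_3,m_6), S(r,m_6), S(m_5,m_6)) all reduce to 0 modulo the current basis, so we have a Gröbner basis.
Inter-reduce: drop elements whose leading term is divisible by another's, tail-reduce, and make monic.
Reduced Gröbner basis: {a, b - 1}.
The reduced Gröbner basis of I + (p) is {a, b - 1} ≠ {1}, a proper ideal, so the enlarged system stays consistent: p is independent of I, with normal form -27/4a + 6b^2 - 3/2b - 9/2.

ab - 6a is independent of I; its normal form modulo I is -27/4a + 6b^2 - 3/2b - 9/2.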